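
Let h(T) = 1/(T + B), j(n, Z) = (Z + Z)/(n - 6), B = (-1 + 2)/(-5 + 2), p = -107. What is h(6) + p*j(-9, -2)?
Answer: -7231/255 ≈ -28.357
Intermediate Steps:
B = -⅓ (B = 1/(-3) = 1*(-⅓) = -⅓ ≈ -0.33333)
j(n, Z) = 2*Z/(-6 + n) (j(n, Z) = (2*Z)/(-6 + n) = 2*Z/(-6 + n))
h(T) = 1/(-⅓ + T) (h(T) = 1/(T - ⅓) = 1/(-⅓ + T))
h(6) + p*j(-9, -2) = 3/(-1 + 3*6) - 214*(-2)/(-6 - 9) = 3/(-1 + 18) - 214*(-2)/(-15) = 3/17 - 214*(-2)*(-1)/15 = 3*(1/17) - 107*4/15 = 3/17 - 428/15 = -7231/255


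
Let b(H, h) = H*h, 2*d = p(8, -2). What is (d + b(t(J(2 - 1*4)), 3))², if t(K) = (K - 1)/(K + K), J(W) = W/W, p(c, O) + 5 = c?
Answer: 9/4 ≈ 2.2500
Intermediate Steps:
p(c, O) = -5 + c
J(W) = 1
t(K) = (-1 + K)/(2*K) (t(K) = (-1 + K)/((2*K)) = (-1 + K)*(1/(2*K)) = (-1 + K)/(2*K))
d = 3/2 (d = (-5 + 8)/2 = (½)*3 = 3/2 ≈ 1.5000)
(d + b(t(J(2 - 1*4)), 3))² = (3/2 + ((½)*(-1 + 1)/1)*3)² = (3/2 + ((½)*1*0)*3)² = (3/2 + 0*3)² = (3/2 + 0)² = (3/2)² = 9/4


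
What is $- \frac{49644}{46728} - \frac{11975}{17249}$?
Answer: $- \frac{39329921}{22389202} \approx -1.7566$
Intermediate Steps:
$- \frac{49644}{46728} - \frac{11975}{17249} = \left(-49644\right) \frac{1}{46728} - \frac{11975}{17249} = - \frac{1379}{1298} - \frac{11975}{17249} = - \frac{39329921}{22389202}$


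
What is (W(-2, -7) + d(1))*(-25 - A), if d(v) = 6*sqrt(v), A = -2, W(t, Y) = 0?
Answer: -138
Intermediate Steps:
(W(-2, -7) + d(1))*(-25 - A) = (0 + 6*sqrt(1))*(-25 - 1*(-2)) = (0 + 6*1)*(-25 + 2) = (0 + 6)*(-23) = 6*(-23) = -138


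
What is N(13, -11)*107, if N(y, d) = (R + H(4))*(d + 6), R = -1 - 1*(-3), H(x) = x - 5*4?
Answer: 7490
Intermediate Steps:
H(x) = -20 + x (H(x) = x - 20 = -20 + x)
R = 2 (R = -1 + 3 = 2)
N(y, d) = -84 - 14*d (N(y, d) = (2 + (-20 + 4))*(d + 6) = (2 - 16)*(6 + d) = -14*(6 + d) = -84 - 14*d)
N(13, -11)*107 = (-84 - 14*(-11))*107 = (-84 + 154)*107 = 70*107 = 7490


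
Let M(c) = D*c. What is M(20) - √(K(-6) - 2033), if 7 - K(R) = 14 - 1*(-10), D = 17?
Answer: 340 - 5*I*√82 ≈ 340.0 - 45.277*I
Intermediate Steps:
K(R) = -17 (K(R) = 7 - (14 - 1*(-10)) = 7 - (14 + 10) = 7 - 1*24 = 7 - 24 = -17)
M(c) = 17*c
M(20) - √(K(-6) - 2033) = 17*20 - √(-17 - 2033) = 340 - √(-2050) = 340 - 5*I*√82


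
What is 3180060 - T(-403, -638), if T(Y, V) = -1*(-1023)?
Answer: 3179037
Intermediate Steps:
T(Y, V) = 1023
3180060 - T(-403, -638) = 3180060 - 1*1023 = 3180060 - 1023 = 3179037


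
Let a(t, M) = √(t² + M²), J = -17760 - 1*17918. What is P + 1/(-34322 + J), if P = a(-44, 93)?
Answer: -1/70000 + √10585 ≈ 102.88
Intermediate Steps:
J = -35678 (J = -17760 - 17918 = -35678)
a(t, M) = √(M² + t²)
P = √10585 (P = √(93² + (-44)²) = √(8649 + 1936) = √10585 ≈ 102.88)
P + 1/(-34322 + J) = √10585 + 1/(-34322 - 35678) = √10585 + 1/(-70000) = √10585 - 1/70000 = -1/70000 + √10585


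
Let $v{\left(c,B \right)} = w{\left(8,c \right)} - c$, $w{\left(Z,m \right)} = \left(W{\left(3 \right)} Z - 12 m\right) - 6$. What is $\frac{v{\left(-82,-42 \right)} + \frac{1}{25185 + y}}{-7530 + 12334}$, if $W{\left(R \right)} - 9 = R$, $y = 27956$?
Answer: $\frac{61430997}{255289364} \approx 0.24063$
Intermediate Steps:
$W{\left(R \right)} = 9 + R$
$w{\left(Z,m \right)} = -6 - 12 m + 12 Z$ ($w{\left(Z,m \right)} = \left(\left(9 + 3\right) Z - 12 m\right) - 6 = \left(12 Z - 12 m\right) - 6 = \left(- 12 m + 12 Z\right) - 6 = -6 - 12 m + 12 Z$)
$v{\left(c,B \right)} = 90 - 13 c$ ($v{\left(c,B \right)} = \left(-6 - 12 c + 12 \cdot 8\right) - c = \left(-6 - 12 c + 96\right) - c = \left(90 - 12 c\right) - c = 90 - 13 c$)
$\frac{v{\left(-82,-42 \right)} + \frac{1}{25185 + y}}{-7530 + 12334} = \frac{\left(90 - -1066\right) + \frac{1}{25185 + 27956}}{-7530 + 12334} = \frac{\left(90 + 1066\right) + \frac{1}{53141}}{4804} = \left(1156 + \frac{1}{53141}\right) \frac{1}{4804} = \frac{61430997}{53141} \cdot \frac{1}{4804} = \frac{61430997}{255289364}$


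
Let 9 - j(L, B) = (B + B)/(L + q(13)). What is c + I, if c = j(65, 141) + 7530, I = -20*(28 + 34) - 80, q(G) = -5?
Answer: 62143/10 ≈ 6214.3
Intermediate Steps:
j(L, B) = 9 - 2*B/(-5 + L) (j(L, B) = 9 - (B + B)/(L - 5) = 9 - 2*B/(-5 + L))
I = -1320 (I = -20*62 - 80 = -1240 - 80 = -1320)
c = 75343/10 (c = (-45 - 2*141 + 9*65)/(-5 + 65) + 7530 = (-45 - 282 + 585)/60 + 7530 = (1/60)*258 + 7530 = 43/10 + 7530 = 75343/10 ≈ 7534.3)
c + I = 75343/10 - 1320 = 62143/10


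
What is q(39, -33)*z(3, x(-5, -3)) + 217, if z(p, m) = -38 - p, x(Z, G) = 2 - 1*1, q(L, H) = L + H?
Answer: -29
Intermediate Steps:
q(L, H) = H + L
x(Z, G) = 1 (x(Z, G) = 2 - 1 = 1)
q(39, -33)*z(3, x(-5, -3)) + 217 = (-33 + 39)*(-38 - 1*3) + 217 = 6*(-38 - 3) + 217 = 6*(-41) + 217 = -246 + 217 = -29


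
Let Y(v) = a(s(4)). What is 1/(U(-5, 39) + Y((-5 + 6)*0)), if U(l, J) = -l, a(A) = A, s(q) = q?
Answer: ⅑ ≈ 0.11111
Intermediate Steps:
Y(v) = 4
1/(U(-5, 39) + Y((-5 + 6)*0)) = 1/(-1*(-5) + 4) = 1/(5 + 4) = 1/9 = ⅑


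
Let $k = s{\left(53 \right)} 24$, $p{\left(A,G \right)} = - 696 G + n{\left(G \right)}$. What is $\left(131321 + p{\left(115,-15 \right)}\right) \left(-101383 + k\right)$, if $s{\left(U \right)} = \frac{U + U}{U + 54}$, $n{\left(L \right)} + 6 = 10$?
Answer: $- \frac{1537503376305}{107} \approx -1.4369 \cdot 10^{10}$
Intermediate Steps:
$n{\left(L \right)} = 4$ ($n{\left(L \right)} = -6 + 10 = 4$)
$s{\left(U \right)} = \frac{2 U}{54 + U}$
$p{\left(A,G \right)} = 4 - 696 G$ ($p{\left(A,G \right)} = - 696 G + 4 = 4 - 696 G$)
$k = \frac{2544}{107}$ ($k = 2 \cdot 53 \frac{1}{54 + 53} \cdot 24 = 2 \cdot 53 \cdot \frac{1}{107} \cdot 24 = \frac{106}{107} \cdot 24 = \frac{2544}{107} \approx 23.776$)
$\left(131321 + p{\left(115,-15 \right)}\right) \left(-101383 + k\right) = \left(131321 + \left(4 - -10440\right)\right) \left(-101383 + \frac{2544}{107}\right) = \left(131321 + \left(4 + 10440\right)\right) \left(- \frac{10845437}{107}\right) = \left(131321 + 10444\right) \left(- \frac{10845437}{107}\right) = 141765 \left(- \frac{10845437}{107}\right) = - \frac{1537503376305}{107}$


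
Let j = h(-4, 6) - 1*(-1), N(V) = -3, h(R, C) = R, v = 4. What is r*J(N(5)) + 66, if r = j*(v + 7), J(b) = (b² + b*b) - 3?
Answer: -429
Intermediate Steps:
j = -3 (j = -4 - 1*(-1) = -4 + 1 = -3)
J(b) = -3 + 2*b² (J(b) = (b² + b²) - 3 = 2*b² - 3 = -3 + 2*b²)
r = -33 (r = -3*(4 + 7) = -3*11 = -33)
r*J(N(5)) + 66 = -33*(-3 + 2*(-3)²) + 66 = -33*(-3 + 2*9) + 66 = -33*(-3 + 18) + 66 = -33*15 + 66 = -495 + 66 = -429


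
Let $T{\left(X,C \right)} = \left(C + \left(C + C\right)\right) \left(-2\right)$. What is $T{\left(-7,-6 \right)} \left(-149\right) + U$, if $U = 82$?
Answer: $-5282$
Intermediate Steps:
$T{\left(X,C \right)} = - 6 C$ ($T{\left(X,C \right)} = \left(C + 2 C\right) \left(-2\right) = 3 C \left(-2\right) = - 6 C$)
$T{\left(-7,-6 \right)} \left(-149\right) + U = \left(-6\right) \left(-6\right) \left(-149\right) + 82 = 36 \left(-149\right) + 82 = -5364 + 82 = -5282$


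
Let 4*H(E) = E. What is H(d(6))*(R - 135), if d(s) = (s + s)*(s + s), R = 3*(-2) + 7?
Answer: -4824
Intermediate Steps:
R = 1 (R = -6 + 7 = 1)
d(s) = 4*s² (d(s) = (2*s)*(2*s) = 4*s²)
H(E) = E/4
H(d(6))*(R - 135) = ((4*6²)/4)*(1 - 135) = ((4*36)/4)*(-134) = ((¼)*144)*(-134) = 36*(-134) = -4824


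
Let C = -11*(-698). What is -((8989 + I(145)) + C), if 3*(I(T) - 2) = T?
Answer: -50152/3 ≈ -16717.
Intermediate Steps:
I(T) = 2 + T/3
C = 7678
-((8989 + I(145)) + C) = -((8989 + (2 + (⅓)*145)) + 7678) = -((8989 + (2 + 145/3)) + 7678) = -((8989 + 151/3) + 7678) = -(27118/3 + 7678) = -1*50152/3 = -50152/3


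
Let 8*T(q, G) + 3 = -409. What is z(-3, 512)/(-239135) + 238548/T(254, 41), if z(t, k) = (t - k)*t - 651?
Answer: -1107674214/239135 ≈ -4632.0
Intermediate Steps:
T(q, G) = -103/2 (T(q, G) = -3/8 + (⅛)*(-409) = -3/8 - 409/8 = -103/2)
z(t, k) = -651 + t*(t - k) (z(t, k) = t*(t - k) - 651 = -651 + t*(t - k))
z(-3, 512)/(-239135) + 238548/T(254, 41) = (-651 + (-3)² - 1*512*(-3))/(-239135) + 238548/(-103/2) = (-651 + 9 + 1536)*(-1/239135) + 238548*(-2/103) = 894*(-1/239135) - 4632 = -894/239135 - 4632 = -1107674214/239135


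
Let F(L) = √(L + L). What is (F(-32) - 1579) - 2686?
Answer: -4265 + 8*I ≈ -4265.0 + 8.0*I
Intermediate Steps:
F(L) = √2*√L (F(L) = √(2*L) = √2*√L)
(F(-32) - 1579) - 2686 = (√2*√(-32) - 1579) - 2686 = (√2*(4*I*√2) - 1579) - 2686 = (8*I - 1579) - 2686 = (-1579 + 8*I) - 2686 = -4265 + 8*I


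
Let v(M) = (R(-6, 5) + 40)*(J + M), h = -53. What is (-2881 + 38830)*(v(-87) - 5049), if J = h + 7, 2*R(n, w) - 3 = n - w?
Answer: -353630313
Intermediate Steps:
R(n, w) = 3/2 + n/2 - w/2 (R(n, w) = 3/2 + (n - w)/2 = 3/2 + (n/2 - w/2) = 3/2 + n/2 - w/2)
J = -46 (J = -53 + 7 = -46)
v(M) = -1656 + 36*M (v(M) = ((3/2 + (½)*(-6) - ½*5) + 40)*(-46 + M) = ((3/2 - 3 - 5/2) + 40)*(-46 + M) = (-4 + 40)*(-46 + M) = 36*(-46 + M) = -1656 + 36*M)
(-2881 + 38830)*(v(-87) - 5049) = (-2881 + 38830)*((-1656 + 36*(-87)) - 5049) = 35949*((-1656 - 3132) - 5049) = 35949*(-4788 - 5049) = 35949*(-9837) = -353630313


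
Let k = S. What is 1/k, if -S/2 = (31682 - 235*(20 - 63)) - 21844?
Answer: -1/39886 ≈ -2.5071e-5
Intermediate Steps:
S = -39886 (S = -2*((31682 - 235*(20 - 63)) - 21844) = -2*((31682 - 235*(-43)) - 21844) = -2*((31682 + 10105) - 21844) = -2*(41787 - 21844) = -2*19943 = -39886)
k = -39886
1/k = 1/(-39886) = -1/39886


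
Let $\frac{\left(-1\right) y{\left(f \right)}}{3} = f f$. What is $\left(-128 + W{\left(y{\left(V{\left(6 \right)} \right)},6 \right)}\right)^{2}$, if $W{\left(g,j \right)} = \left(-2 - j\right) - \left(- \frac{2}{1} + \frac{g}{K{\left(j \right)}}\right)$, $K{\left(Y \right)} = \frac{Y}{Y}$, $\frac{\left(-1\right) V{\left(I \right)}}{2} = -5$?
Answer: $27556$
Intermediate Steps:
$V{\left(I \right)} = 10$ ($V{\left(I \right)} = \left(-2\right) \left(-5\right) = 10$)
$K{\left(Y \right)} = 1$
$y{\left(f \right)} = - 3 f^{2}$ ($y{\left(f \right)} = - 3 f f = - 3 f^{2}$)
$W{\left(g,j \right)} = - g - j$ ($W{\left(g,j \right)} = \left(-2 - j\right) - \left(- \frac{2}{1} + \frac{g}{1}\right) = \left(-2 - j\right) - \left(\left(-2\right) 1 + g 1\right) = \left(-2 - j\right) - \left(-2 + g\right) = - g - j$)
$\left(-128 + W{\left(y{\left(V{\left(6 \right)} \right)},6 \right)}\right)^{2} = \left(-128 - \left(6 - 3 \cdot 10^{2}\right)\right)^{2} = \left(-128 - \left(6 - 300\right)\right)^{2} = \left(-128 - -294\right)^{2} = \left(-128 + \left(300 - 6\right)\right)^{2} = \left(-128 + 294\right)^{2} = 166^{2} = 27556$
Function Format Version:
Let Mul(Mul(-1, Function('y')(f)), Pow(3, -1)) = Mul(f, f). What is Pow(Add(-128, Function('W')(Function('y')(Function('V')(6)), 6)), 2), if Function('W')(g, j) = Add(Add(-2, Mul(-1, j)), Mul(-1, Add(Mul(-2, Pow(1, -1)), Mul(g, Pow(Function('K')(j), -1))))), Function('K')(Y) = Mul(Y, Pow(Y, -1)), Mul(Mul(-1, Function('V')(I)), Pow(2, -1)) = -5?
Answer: 27556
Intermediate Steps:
Function('V')(I) = 10 (Function('V')(I) = Mul(-2, -5) = 10)
Function('K')(Y) = 1
Function('y')(f) = Mul(-3, Pow(f, 2)) (Function('y')(f) = Mul(-3, Mul(f, f)) = Mul(-3, Pow(f, 2)))
Function('W')(g, j) = Add(Mul(-1, g), Mul(-1, j)) (Function('W')(g, j) = Add(Add(-2, Mul(-1, j)), Mul(-1, Add(Mul(-2, Pow(1, -1)), Mul(g, Pow(1, -1))))) = Add(Add(-2, Mul(-1, j)), Mul(-1, Add(Mul(-2, 1), Mul(g, 1)))) = Add(Add(-2, Mul(-1, j)), Mul(-1, Add(-2, g))) = Add(Add(-2, Mul(-1, j)), Add(2, Mul(-1, g))) = Add(Mul(-1, g), Mul(-1, j)))
Pow(Add(-128, Function('W')(Function('y')(Function('V')(6)), 6)), 2) = Pow(Add(-128, Add(Mul(-1, Mul(-3, Pow(10, 2))), Mul(-1, 6))), 2) = Pow(Add(-128, Add(Mul(-1, Mul(-3, 100)), -6)), 2) = Pow(Add(-128, Add(Mul(-1, -300), -6)), 2) = Pow(Add(-128, Add(300, -6)), 2) = Pow(Add(-128, 294), 2) = Pow(166, 2) = 27556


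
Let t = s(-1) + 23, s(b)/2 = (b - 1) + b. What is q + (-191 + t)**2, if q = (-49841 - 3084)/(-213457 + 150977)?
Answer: 378339481/12496 ≈ 30277.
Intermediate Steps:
s(b) = -2 + 4*b (s(b) = 2*((b - 1) + b) = 2*((-1 + b) + b) = 2*(-1 + 2*b) = -2 + 4*b)
t = 17 (t = (-2 + 4*(-1)) + 23 = (-2 - 4) + 23 = -6 + 23 = 17)
q = 10585/12496 (q = -52925/(-62480) = -52925*(-1/62480) = 10585/12496 ≈ 0.84707)
q + (-191 + t)**2 = 10585/12496 + (-191 + 17)**2 = 10585/12496 + (-174)**2 = 10585/12496 + 30276 = 378339481/12496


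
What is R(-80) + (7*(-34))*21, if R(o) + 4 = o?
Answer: -5082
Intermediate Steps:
R(o) = -4 + o
R(-80) + (7*(-34))*21 = (-4 - 80) + (7*(-34))*21 = -84 - 238*21 = -84 - 4998 = -5082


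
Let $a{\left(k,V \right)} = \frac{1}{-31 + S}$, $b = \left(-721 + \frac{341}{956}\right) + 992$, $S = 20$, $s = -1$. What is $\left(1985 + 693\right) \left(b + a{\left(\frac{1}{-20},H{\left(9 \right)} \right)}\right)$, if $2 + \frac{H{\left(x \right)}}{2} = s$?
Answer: $\frac{3819672909}{5258} \approx 7.2645 \cdot 10^{5}$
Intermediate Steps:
$H{\left(x \right)} = -6$ ($H{\left(x \right)} = -4 + 2 \left(-1\right) = -4 - 2 = -6$)
$b = \frac{259417}{956}$ ($b = \left(-721 + 341 \cdot \frac{1}{956}\right) + 992 = \left(-721 + \frac{341}{956}\right) + 992 = - \frac{688935}{956} + 992 = \frac{259417}{956} \approx 271.36$)
$a{\left(k,V \right)} = - \frac{1}{11}$ ($a{\left(k,V \right)} = \frac{1}{-31 + 20} = \frac{1}{-11} = - \frac{1}{11}$)
$\left(1985 + 693\right) \left(b + a{\left(\frac{1}{-20},H{\left(9 \right)} \right)}\right) = \left(1985 + 693\right) \left(\frac{259417}{956} - \frac{1}{11}\right) = 2678 \cdot \frac{2852631}{10516} = \frac{3819672909}{5258}$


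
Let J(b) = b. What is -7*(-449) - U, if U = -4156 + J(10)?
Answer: 7289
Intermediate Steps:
U = -4146 (U = -4156 + 10 = -4146)
-7*(-449) - U = -7*(-449) - 1*(-4146) = 3143 + 4146 = 7289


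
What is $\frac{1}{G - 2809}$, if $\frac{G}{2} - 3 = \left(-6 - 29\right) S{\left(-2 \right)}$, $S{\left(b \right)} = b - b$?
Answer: $- \frac{1}{2803} \approx -0.00035676$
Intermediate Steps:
$S{\left(b \right)} = 0$
$G = 6$ ($G = 6 + 2 \left(-6 - 29\right) 0 = 6 + 2 \left(\left(-35\right) 0\right) = 6 + 2 \cdot 0 = 6 + 0 = 6$)
$\frac{1}{G - 2809} = \frac{1}{6 - 2809} = \frac{1}{-2803} = - \frac{1}{2803}$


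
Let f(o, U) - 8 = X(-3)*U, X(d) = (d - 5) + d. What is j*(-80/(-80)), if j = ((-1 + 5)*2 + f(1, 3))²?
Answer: 289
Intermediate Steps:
X(d) = -5 + 2*d (X(d) = (-5 + d) + d = -5 + 2*d)
f(o, U) = 8 - 11*U (f(o, U) = 8 + (-5 + 2*(-3))*U = 8 + (-5 - 6)*U = 8 - 11*U)
j = 289 (j = ((-1 + 5)*2 + (8 - 11*3))² = (4*2 + (8 - 33))² = (8 - 25)² = (-17)² = 289)
j*(-80/(-80)) = 289*(-80/(-80)) = 289*(-80*(-1/80)) = 289*1 = 289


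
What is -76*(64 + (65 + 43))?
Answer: -13072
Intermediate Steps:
-76*(64 + (65 + 43)) = -76*(64 + 108) = -76*172 = -13072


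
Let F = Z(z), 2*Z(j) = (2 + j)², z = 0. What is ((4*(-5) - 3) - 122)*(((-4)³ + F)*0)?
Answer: 0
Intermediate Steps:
Z(j) = (2 + j)²/2
F = 2 (F = (2 + 0)²/2 = (½)*2² = (½)*4 = 2)
((4*(-5) - 3) - 122)*(((-4)³ + F)*0) = ((4*(-5) - 3) - 122)*(((-4)³ + 2)*0) = ((-20 - 3) - 122)*((-64 + 2)*0) = (-23 - 122)*(-62*0) = -145*0 = 0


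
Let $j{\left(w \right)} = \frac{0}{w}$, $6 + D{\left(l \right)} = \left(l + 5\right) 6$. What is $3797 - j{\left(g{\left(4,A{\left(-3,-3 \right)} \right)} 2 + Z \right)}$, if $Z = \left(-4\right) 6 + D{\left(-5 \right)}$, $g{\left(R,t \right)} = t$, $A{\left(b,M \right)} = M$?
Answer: $3797$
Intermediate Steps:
$D{\left(l \right)} = 24 + 6 l$ ($D{\left(l \right)} = -6 + \left(l + 5\right) 6 = -6 + \left(5 + l\right) 6 = -6 + \left(30 + 6 l\right) = 24 + 6 l$)
$Z = -30$ ($Z = \left(-4\right) 6 + \left(24 + 6 \left(-5\right)\right) = -24 + \left(24 - 30\right) = -24 - 6 = -30$)
$j{\left(w \right)} = 0$
$3797 - j{\left(g{\left(4,A{\left(-3,-3 \right)} \right)} 2 + Z \right)} = 3797 - 0 = 3797 + 0 = 3797$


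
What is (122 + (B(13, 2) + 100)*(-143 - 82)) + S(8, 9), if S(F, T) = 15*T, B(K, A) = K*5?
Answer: -36868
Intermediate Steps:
B(K, A) = 5*K
(122 + (B(13, 2) + 100)*(-143 - 82)) + S(8, 9) = (122 + (5*13 + 100)*(-143 - 82)) + 15*9 = (122 + (65 + 100)*(-225)) + 135 = (122 + 165*(-225)) + 135 = (122 - 37125) + 135 = -37003 + 135 = -36868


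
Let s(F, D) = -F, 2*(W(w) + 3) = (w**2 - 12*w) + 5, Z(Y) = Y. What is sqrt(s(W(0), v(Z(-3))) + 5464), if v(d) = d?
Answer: sqrt(21858)/2 ≈ 73.922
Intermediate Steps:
W(w) = -1/2 + w**2/2 - 6*w (W(w) = -3 + ((w**2 - 12*w) + 5)/2 = -3 + (5 + w**2 - 12*w)/2 = -3 + (5/2 + w**2/2 - 6*w) = -1/2 + w**2/2 - 6*w)
sqrt(s(W(0), v(Z(-3))) + 5464) = sqrt(-(-1/2 + (1/2)*0**2 - 6*0) + 5464) = sqrt(-(-1/2 + (1/2)*0 + 0) + 5464) = sqrt(-(-1/2 + 0 + 0) + 5464) = sqrt(-1*(-1/2) + 5464) = sqrt(1/2 + 5464) = sqrt(10929/2) = sqrt(21858)/2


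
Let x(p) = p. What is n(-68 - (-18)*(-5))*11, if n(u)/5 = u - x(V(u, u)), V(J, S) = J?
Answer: 0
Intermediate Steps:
n(u) = 0 (n(u) = 5*(u - u) = 5*0 = 0)
n(-68 - (-18)*(-5))*11 = 0*11 = 0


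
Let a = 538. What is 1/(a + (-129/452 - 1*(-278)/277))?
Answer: 125204/67449675 ≈ 0.0018563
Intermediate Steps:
1/(a + (-129/452 - 1*(-278)/277)) = 1/(538 + (-129/452 - 1*(-278)/277)) = 1/(538 + (-129*1/452 + 278*(1/277))) = 1/(538 + (-129/452 + 278/277)) = 1/(538 + 89923/125204) = 1/(67449675/125204) = 125204/67449675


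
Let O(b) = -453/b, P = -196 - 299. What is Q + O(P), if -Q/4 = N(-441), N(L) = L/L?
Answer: -509/165 ≈ -3.0848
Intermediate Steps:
P = -495
N(L) = 1
Q = -4 (Q = -4*1 = -4)
Q + O(P) = -4 - 453/(-495) = -4 - 453*(-1/495) = -4 + 151/165 = -509/165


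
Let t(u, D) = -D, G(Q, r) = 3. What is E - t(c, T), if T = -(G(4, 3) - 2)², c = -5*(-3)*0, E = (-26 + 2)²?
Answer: 575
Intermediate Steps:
E = 576 (E = (-24)² = 576)
c = 0 (c = 15*0 = 0)
T = -1 (T = -(3 - 2)² = -1*1² = -1*1 = -1)
E - t(c, T) = 576 - (-1)*(-1) = 576 - 1*1 = 576 - 1 = 575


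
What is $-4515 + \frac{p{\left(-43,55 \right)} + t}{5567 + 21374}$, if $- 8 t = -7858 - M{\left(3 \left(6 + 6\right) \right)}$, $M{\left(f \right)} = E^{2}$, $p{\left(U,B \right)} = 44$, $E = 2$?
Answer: $- \frac{486550353}{107764} \approx -4515.0$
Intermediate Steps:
$M{\left(f \right)} = 4$ ($M{\left(f \right)} = 2^{2} = 4$)
$t = \frac{3931}{4}$ ($t = - \frac{-7858 - 4}{8} = \left(- \frac{1}{8}\right) \left(-7862\right) = \frac{3931}{4} \approx 982.75$)
$-4515 + \frac{p{\left(-43,55 \right)} + t}{5567 + 21374} = -4515 + \frac{44 + \frac{3931}{4}}{5567 + 21374} = -4515 + \frac{4107}{4 \cdot 26941} = -4515 + \frac{4107}{4} \cdot \frac{1}{26941} = -4515 + \frac{4107}{107764} = - \frac{486550353}{107764}$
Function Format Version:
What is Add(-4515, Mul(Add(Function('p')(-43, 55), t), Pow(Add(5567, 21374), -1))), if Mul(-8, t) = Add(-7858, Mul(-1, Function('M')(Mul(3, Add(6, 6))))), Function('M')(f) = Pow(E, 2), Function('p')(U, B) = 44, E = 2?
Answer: Rational(-486550353, 107764) ≈ -4515.0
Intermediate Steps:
Function('M')(f) = 4 (Function('M')(f) = Pow(2, 2) = 4)
t = Rational(3931, 4) (t = Mul(Rational(-1, 8), Add(-7858, Mul(-1, 4))) = Mul(Rational(-1, 8), Add(-7858, -4)) = Mul(Rational(-1, 8), -7862) = Rational(3931, 4) ≈ 982.75)
Add(-4515, Mul(Add(Function('p')(-43, 55), t), Pow(Add(5567, 21374), -1))) = Add(-4515, Mul(Add(44, Rational(3931, 4)), Pow(Add(5567, 21374), -1))) = Add(-4515, Mul(Rational(4107, 4), Pow(26941, -1))) = Add(-4515, Mul(Rational(4107, 4), Rational(1, 26941))) = Add(-4515, Rational(4107, 107764)) = Rational(-486550353, 107764)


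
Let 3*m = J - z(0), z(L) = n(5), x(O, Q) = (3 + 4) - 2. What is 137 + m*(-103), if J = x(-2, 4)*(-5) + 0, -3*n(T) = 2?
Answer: 8752/9 ≈ 972.44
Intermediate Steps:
n(T) = -⅔ (n(T) = -⅓*2 = -⅔)
x(O, Q) = 5 (x(O, Q) = 7 - 2 = 5)
z(L) = -⅔
J = -25 (J = 5*(-5) + 0 = -25 + 0 = -25)
m = -73/9 (m = (-25 - 1*(-⅔))/3 = (-25 + ⅔)/3 = (⅓)*(-73/3) = -73/9 ≈ -8.1111)
137 + m*(-103) = 137 - 73/9*(-103) = 137 + 7519/9 = 8752/9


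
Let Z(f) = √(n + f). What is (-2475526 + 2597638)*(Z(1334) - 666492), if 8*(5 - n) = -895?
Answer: -81386671104 + 30528*√23214 ≈ -8.1382e+10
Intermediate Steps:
n = 935/8 (n = 5 - ⅛*(-895) = 5 + 895/8 = 935/8 ≈ 116.88)
Z(f) = √(935/8 + f)
(-2475526 + 2597638)*(Z(1334) - 666492) = (-2475526 + 2597638)*(√(1870 + 16*1334)/4 - 666492) = 122112*(√(1870 + 21344)/4 - 666492) = 122112*(√23214/4 - 666492) = 122112*(-666492 + √23214/4) = -81386671104 + 30528*√23214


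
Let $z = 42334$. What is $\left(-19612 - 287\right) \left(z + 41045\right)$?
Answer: $-1659158721$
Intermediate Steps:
$\left(-19612 - 287\right) \left(z + 41045\right) = \left(-19612 - 287\right) \left(42334 + 41045\right) = \left(-19899\right) 83379 = -1659158721$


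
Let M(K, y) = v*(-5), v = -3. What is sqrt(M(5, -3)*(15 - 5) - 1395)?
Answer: I*sqrt(1245) ≈ 35.285*I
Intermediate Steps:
M(K, y) = 15 (M(K, y) = -3*(-5) = 15)
sqrt(M(5, -3)*(15 - 5) - 1395) = sqrt(15*(15 - 5) - 1395) = sqrt(15*10 - 1395) = sqrt(150 - 1395) = sqrt(-1245) = I*sqrt(1245)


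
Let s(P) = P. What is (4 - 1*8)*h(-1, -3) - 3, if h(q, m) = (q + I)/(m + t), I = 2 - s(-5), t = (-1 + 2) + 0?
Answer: 9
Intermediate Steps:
t = 1 (t = 1 + 0 = 1)
I = 7 (I = 2 - 1*(-5) = 2 + 5 = 7)
h(q, m) = (7 + q)/(1 + m) (h(q, m) = (q + 7)/(m + 1) = (7 + q)/(1 + m))
(4 - 1*8)*h(-1, -3) - 3 = (4 - 1*8)*((7 - 1)/(1 - 3)) - 3 = (4 - 8)*(6/(-2)) - 3 = -(-2)*6 - 3 = -4*(-3) - 3 = 12 - 3 = 9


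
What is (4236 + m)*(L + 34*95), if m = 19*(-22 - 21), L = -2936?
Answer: 1005186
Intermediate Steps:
m = -817 (m = 19*(-43) = -817)
(4236 + m)*(L + 34*95) = (4236 - 817)*(-2936 + 34*95) = 3419*(-2936 + 3230) = 3419*294 = 1005186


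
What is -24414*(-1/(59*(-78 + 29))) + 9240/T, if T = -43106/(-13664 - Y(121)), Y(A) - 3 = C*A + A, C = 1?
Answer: 26464035834/8901389 ≈ 2973.0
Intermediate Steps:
Y(A) = 3 + 2*A (Y(A) = 3 + (1*A + A) = 3 + (A + A) = 3 + 2*A)
T = 6158/1987 (T = -43106/(-13664 - (3 + 2*121)) = -43106/(-13664 - (3 + 242)) = -43106/(-13664 - 1*245) = -43106/(-13664 - 245) = -43106/(-13909) = -43106*(-1/13909) = 6158/1987 ≈ 3.0991)
-24414*(-1/(59*(-78 + 29))) + 9240/T = -24414*(-1/(59*(-78 + 29))) + 9240/(6158/1987) = -24414/((-59*(-49))) + 9240*(1987/6158) = -24414/2891 + 9179940/3079 = 26464035834/8901389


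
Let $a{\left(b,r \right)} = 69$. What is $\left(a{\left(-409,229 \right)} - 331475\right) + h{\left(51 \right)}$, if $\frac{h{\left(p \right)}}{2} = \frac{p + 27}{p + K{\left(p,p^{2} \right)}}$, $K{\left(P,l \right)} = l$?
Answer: $- \frac{5633901}{17} \approx -3.3141 \cdot 10^{5}$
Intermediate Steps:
$h{\left(p \right)} = \frac{2 \left(27 + p\right)}{p + p^{2}}$ ($h{\left(p \right)} = 2 \frac{p + 27}{p + p^{2}} = 2 \frac{27 + p}{p + p^{2}} = \frac{2 \left(27 + p\right)}{p + p^{2}}$)
$\left(a{\left(-409,229 \right)} - 331475\right) + h{\left(51 \right)} = \left(69 - 331475\right) + \frac{2 \left(27 + 51\right)}{51 \left(1 + 51\right)} = -331406 + 2 \cdot \frac{1}{51} \cdot \frac{1}{52} \cdot 78 = -331406 + \frac{1}{17} = - \frac{5633901}{17}$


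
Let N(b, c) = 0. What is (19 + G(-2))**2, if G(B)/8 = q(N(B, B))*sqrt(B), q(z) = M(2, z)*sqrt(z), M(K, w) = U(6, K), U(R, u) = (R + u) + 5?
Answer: 361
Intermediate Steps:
U(R, u) = 5 + R + u
M(K, w) = 11 + K (M(K, w) = 5 + 6 + K = 11 + K)
q(z) = 13*sqrt(z) (q(z) = (11 + 2)*sqrt(z) = 13*sqrt(z))
G(B) = 0 (G(B) = 8*((13*sqrt(0))*sqrt(B)) = 8*((13*0)*sqrt(B)) = 8*(0*sqrt(B)) = 8*0 = 0)
(19 + G(-2))**2 = (19 + 0)**2 = 19**2 = 361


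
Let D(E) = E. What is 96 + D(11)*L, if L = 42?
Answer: 558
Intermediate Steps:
96 + D(11)*L = 96 + 11*42 = 96 + 462 = 558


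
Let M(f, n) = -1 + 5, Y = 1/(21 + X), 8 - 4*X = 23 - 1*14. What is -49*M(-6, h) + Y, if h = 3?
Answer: -16264/83 ≈ -195.95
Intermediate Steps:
X = -¼ (X = 2 - (23 - 1*14)/4 = 2 - (23 - 14)/4 = 2 - ¼*9 = 2 - 9/4 = -¼ ≈ -0.25000)
Y = 4/83 (Y = 1/(21 - ¼) = 1/(83/4) = 4/83 ≈ 0.048193)
M(f, n) = 4
-49*M(-6, h) + Y = -49*4 + 4/83 = -196 + 4/83 = -16264/83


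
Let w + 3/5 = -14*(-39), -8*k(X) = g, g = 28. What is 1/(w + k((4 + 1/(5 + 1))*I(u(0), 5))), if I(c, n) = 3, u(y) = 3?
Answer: 10/5419 ≈ 0.0018454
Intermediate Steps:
k(X) = -7/2 (k(X) = -⅛*28 = -7/2)
w = 2727/5 (w = -⅗ - 14*(-39) = -⅗ - 1*(-546) = -⅗ + 546 = 2727/5 ≈ 545.40)
1/(w + k((4 + 1/(5 + 1))*I(u(0), 5))) = 1/(2727/5 - 7/2) = 1/(5419/10) = 10/5419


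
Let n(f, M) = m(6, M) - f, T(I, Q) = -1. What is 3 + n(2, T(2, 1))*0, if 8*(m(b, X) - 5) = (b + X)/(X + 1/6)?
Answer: 3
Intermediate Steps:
m(b, X) = 5 + (X + b)/(8*(⅙ + X)) (m(b, X) = 5 + ((b + X)/(X + 1/6))/8 = 5 + ((X + b)/(X + ⅙))/8 = 5 + ((X + b)/(⅙ + X))/8 = 5 + (X + b)/(8*(⅙ + X)))
n(f, M) = -f + (38 + 123*M)/(4*(1 + 6*M)) (n(f, M) = (20 + 3*6 + 123*M)/(4*(1 + 6*M)) - f = (20 + 18 + 123*M)/(4*(1 + 6*M)) - f = (38 + 123*M)/(4*(1 + 6*M)) - f = -f + (38 + 123*M)/(4*(1 + 6*M)))
3 + n(2, T(2, 1))*0 = 3 + ((38 + 123*(-1) - 4*2*(1 + 6*(-1)))/(4*(1 + 6*(-1))))*0 = 3 + ((38 - 123 - 4*2*(1 - 6))/(4*(1 - 6)))*0 = 3 + ((¼)*(38 - 123 - 4*2*(-5))/(-5))*0 = 3 + ((¼)*(-⅕)*(38 - 123 + 40))*0 = 3 + ((¼)*(-⅕)*(-45))*0 = 3 + (9/4)*0 = 3 + 0 = 3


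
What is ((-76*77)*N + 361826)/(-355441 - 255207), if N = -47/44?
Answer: -368077/610648 ≈ -0.60276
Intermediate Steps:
N = -47/44 (N = -47*1/44 = -47/44 ≈ -1.0682)
((-76*77)*N + 361826)/(-355441 - 255207) = (-76*77*(-47/44) + 361826)/(-355441 - 255207) = (-5852*(-47/44) + 361826)/(-610648) = (6251 + 361826)*(-1/610648) = 368077*(-1/610648) = -368077/610648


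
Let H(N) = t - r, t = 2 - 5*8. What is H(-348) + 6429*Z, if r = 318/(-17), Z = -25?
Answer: -2732653/17 ≈ -1.6074e+5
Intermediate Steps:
t = -38 (t = 2 - 40 = -38)
r = -318/17 (r = 318*(-1/17) = -318/17 ≈ -18.706)
H(N) = -328/17 (H(N) = -38 - 1*(-318/17) = -38 + 318/17 = -328/17)
H(-348) + 6429*Z = -328/17 + 6429*(-25) = -328/17 - 160725 = -2732653/17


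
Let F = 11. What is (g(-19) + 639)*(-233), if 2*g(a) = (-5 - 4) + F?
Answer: -149120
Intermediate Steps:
g(a) = 1 (g(a) = ((-5 - 4) + 11)/2 = (-9 + 11)/2 = (1/2)*2 = 1)
(g(-19) + 639)*(-233) = (1 + 639)*(-233) = 640*(-233) = -149120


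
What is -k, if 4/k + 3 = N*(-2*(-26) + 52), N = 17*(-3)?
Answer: 4/5307 ≈ 0.00075372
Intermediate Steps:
N = -51
k = -4/5307 (k = 4/(-3 - 51*(-2*(-26) + 52)) = 4/(-3 - 51*(52 + 52)) = 4/(-3 - 51*104) = 4/(-3 - 5304) = 4/(-5307) = 4*(-1/5307) = -4/5307 ≈ -0.00075372)
-k = -1*(-4/5307) = 4/5307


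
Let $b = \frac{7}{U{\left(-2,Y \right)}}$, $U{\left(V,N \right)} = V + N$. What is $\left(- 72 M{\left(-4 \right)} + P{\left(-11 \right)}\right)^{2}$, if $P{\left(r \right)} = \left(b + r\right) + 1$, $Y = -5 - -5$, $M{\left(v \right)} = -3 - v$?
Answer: $\frac{29241}{4} \approx 7310.3$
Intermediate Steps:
$Y = 0$ ($Y = -5 + 5 = 0$)
$U{\left(V,N \right)} = N + V$
$b = - \frac{7}{2}$ ($b = \frac{7}{0 - 2} = \frac{7}{-2} = 7 \left(- \frac{1}{2}\right) = - \frac{7}{2} \approx -3.5$)
$P{\left(r \right)} = - \frac{5}{2} + r$ ($P{\left(r \right)} = \left(- \frac{7}{2} + r\right) + 1 = - \frac{5}{2} + r$)
$\left(- 72 M{\left(-4 \right)} + P{\left(-11 \right)}\right)^{2} = \left(- 72 \left(-3 - -4\right) - \frac{27}{2}\right)^{2} = \left(- 72 \left(-3 + 4\right) - \frac{27}{2}\right)^{2} = \left(\left(-72\right) 1 - \frac{27}{2}\right)^{2} = \left(-72 - \frac{27}{2}\right)^{2} = \left(- \frac{171}{2}\right)^{2} = \frac{29241}{4}$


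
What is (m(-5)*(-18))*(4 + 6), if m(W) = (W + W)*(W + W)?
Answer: -18000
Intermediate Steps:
m(W) = 4*W² (m(W) = (2*W)*(2*W) = 4*W²)
(m(-5)*(-18))*(4 + 6) = ((4*(-5)²)*(-18))*(4 + 6) = ((4*25)*(-18))*10 = (100*(-18))*10 = -1800*10 = -18000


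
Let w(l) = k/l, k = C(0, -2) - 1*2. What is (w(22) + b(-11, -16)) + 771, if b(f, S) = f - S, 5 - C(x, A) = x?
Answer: 17075/22 ≈ 776.14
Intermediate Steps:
C(x, A) = 5 - x
k = 3 (k = (5 - 1*0) - 1*2 = (5 + 0) - 2 = 5 - 2 = 3)
w(l) = 3/l
(w(22) + b(-11, -16)) + 771 = (3/22 + (-11 - 1*(-16))) + 771 = (3*(1/22) + (-11 + 16)) + 771 = (3/22 + 5) + 771 = 113/22 + 771 = 17075/22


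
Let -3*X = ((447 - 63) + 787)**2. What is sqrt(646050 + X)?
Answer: sqrt(1700727)/3 ≈ 434.71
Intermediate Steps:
X = -1371241/3 (X = -((447 - 63) + 787)**2/3 = -(384 + 787)**2/3 = -1/3*1171**2 = -1/3*1371241 = -1371241/3 ≈ -4.5708e+5)
sqrt(646050 + X) = sqrt(646050 - 1371241/3) = sqrt(566909/3) = sqrt(1700727)/3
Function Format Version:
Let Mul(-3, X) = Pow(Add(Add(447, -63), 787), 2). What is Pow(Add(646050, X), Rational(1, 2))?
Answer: Mul(Rational(1, 3), Pow(1700727, Rational(1, 2))) ≈ 434.71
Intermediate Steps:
X = Rational(-1371241, 3) (X = Mul(Rational(-1, 3), Pow(Add(Add(447, -63), 787), 2)) = Mul(Rational(-1, 3), Pow(Add(384, 787), 2)) = Mul(Rational(-1, 3), Pow(1171, 2)) = Mul(Rational(-1, 3), 1371241) = Rational(-1371241, 3) ≈ -4.5708e+5)
Pow(Add(646050, X), Rational(1, 2)) = Pow(Add(646050, Rational(-1371241, 3)), Rational(1, 2)) = Pow(Rational(566909, 3), Rational(1, 2)) = Mul(Rational(1, 3), Pow(1700727, Rational(1, 2)))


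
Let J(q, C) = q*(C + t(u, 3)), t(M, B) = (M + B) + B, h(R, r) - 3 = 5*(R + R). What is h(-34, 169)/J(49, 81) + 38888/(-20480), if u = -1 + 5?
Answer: -22537919/11415040 ≈ -1.9744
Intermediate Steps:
h(R, r) = 3 + 10*R (h(R, r) = 3 + 5*(R + R) = 3 + 5*(2*R) = 3 + 10*R)
u = 4
t(M, B) = M + 2*B (t(M, B) = (B + M) + B = M + 2*B)
J(q, C) = q*(10 + C) (J(q, C) = q*(C + (4 + 2*3)) = q*(C + (4 + 6)) = q*(C + 10) = q*(10 + C))
h(-34, 169)/J(49, 81) + 38888/(-20480) = (3 + 10*(-34))/((49*(10 + 81))) + 38888/(-20480) = (3 - 340)/((49*91)) + 38888*(-1/20480) = -337/4459 - 4861/2560 = -22537919/11415040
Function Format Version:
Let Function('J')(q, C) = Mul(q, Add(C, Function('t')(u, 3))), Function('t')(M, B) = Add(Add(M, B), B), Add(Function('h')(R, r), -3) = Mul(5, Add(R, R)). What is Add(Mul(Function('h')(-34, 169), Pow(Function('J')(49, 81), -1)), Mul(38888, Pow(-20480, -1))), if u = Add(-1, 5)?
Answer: Rational(-22537919, 11415040) ≈ -1.9744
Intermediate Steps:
Function('h')(R, r) = Add(3, Mul(10, R)) (Function('h')(R, r) = Add(3, Mul(5, Add(R, R))) = Add(3, Mul(5, Mul(2, R))) = Add(3, Mul(10, R)))
u = 4
Function('t')(M, B) = Add(M, Mul(2, B)) (Function('t')(M, B) = Add(Add(B, M), B) = Add(M, Mul(2, B)))
Function('J')(q, C) = Mul(q, Add(10, C)) (Function('J')(q, C) = Mul(q, Add(C, Add(4, Mul(2, 3)))) = Mul(q, Add(C, Add(4, 6))) = Mul(q, Add(C, 10)) = Mul(q, Add(10, C)))
Add(Mul(Function('h')(-34, 169), Pow(Function('J')(49, 81), -1)), Mul(38888, Pow(-20480, -1))) = Add(Mul(Add(3, Mul(10, -34)), Pow(Mul(49, Add(10, 81)), -1)), Mul(38888, Pow(-20480, -1))) = Add(Mul(Add(3, -340), Pow(Mul(49, 91), -1)), Mul(38888, Rational(-1, 20480))) = Add(Mul(-337, Pow(4459, -1)), Rational(-4861, 2560)) = Add(Mul(-337, Rational(1, 4459)), Rational(-4861, 2560)) = Add(Rational(-337, 4459), Rational(-4861, 2560)) = Rational(-22537919, 11415040)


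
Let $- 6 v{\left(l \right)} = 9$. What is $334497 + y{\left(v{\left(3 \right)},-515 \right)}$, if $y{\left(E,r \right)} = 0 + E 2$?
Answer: $334494$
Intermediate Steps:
$v{\left(l \right)} = - \frac{3}{2}$ ($v{\left(l \right)} = \left(- \frac{1}{6}\right) 9 = - \frac{3}{2}$)
$y{\left(E,r \right)} = 2 E$ ($y{\left(E,r \right)} = 0 + 2 E = 2 E$)
$334497 + y{\left(v{\left(3 \right)},-515 \right)} = 334497 + 2 \left(- \frac{3}{2}\right) = 334497 - 3 = 334494$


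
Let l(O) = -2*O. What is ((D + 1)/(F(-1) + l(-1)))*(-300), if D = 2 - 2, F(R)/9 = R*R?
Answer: -300/11 ≈ -27.273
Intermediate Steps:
F(R) = 9*R² (F(R) = 9*(R*R) = 9*R²)
D = 0
((D + 1)/(F(-1) + l(-1)))*(-300) = ((0 + 1)/(9*(-1)² - 2*(-1)))*(-300) = (1/(9*1 + 2))*(-300) = (1/(9 + 2))*(-300) = (1/11)*(-300) = -300/11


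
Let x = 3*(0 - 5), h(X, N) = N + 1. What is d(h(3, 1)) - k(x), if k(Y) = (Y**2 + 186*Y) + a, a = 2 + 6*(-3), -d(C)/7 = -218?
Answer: 4107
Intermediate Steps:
h(X, N) = 1 + N
d(C) = 1526 (d(C) = -7*(-218) = 1526)
x = -15 (x = 3*(-5) = -15)
a = -16 (a = 2 - 18 = -16)
k(Y) = -16 + Y**2 + 186*Y (k(Y) = (Y**2 + 186*Y) - 16 = -16 + Y**2 + 186*Y)
d(h(3, 1)) - k(x) = 1526 - (-16 + (-15)**2 + 186*(-15)) = 1526 - (-16 + 225 - 2790) = 1526 - 1*(-2581) = 1526 + 2581 = 4107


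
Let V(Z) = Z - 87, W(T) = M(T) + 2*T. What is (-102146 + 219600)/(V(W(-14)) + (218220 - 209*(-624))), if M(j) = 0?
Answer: 117454/348521 ≈ 0.33701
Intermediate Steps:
W(T) = 2*T (W(T) = 0 + 2*T = 2*T)
V(Z) = -87 + Z
(-102146 + 219600)/(V(W(-14)) + (218220 - 209*(-624))) = (-102146 + 219600)/((-87 + 2*(-14)) + (218220 - 209*(-624))) = 117454/((-87 - 28) + (218220 - 1*(-130416))) = 117454/(-115 + (218220 + 130416)) = 117454/(-115 + 348636) = 117454/348521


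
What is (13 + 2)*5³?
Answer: 1875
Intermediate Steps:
(13 + 2)*5³ = 15*125 = 1875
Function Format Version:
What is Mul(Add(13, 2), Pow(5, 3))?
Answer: 1875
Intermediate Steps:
Mul(Add(13, 2), Pow(5, 3)) = Mul(15, 125) = 1875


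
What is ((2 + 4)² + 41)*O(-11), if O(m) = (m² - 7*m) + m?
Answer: 14399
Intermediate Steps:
O(m) = m² - 6*m
((2 + 4)² + 41)*O(-11) = ((2 + 4)² + 41)*(-11*(-6 - 11)) = (6² + 41)*(-11*(-17)) = (36 + 41)*187 = 77*187 = 14399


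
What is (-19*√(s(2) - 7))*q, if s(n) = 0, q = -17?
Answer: 323*I*√7 ≈ 854.58*I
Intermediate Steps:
(-19*√(s(2) - 7))*q = -19*√(0 - 7)*(-17) = -19*I*√7*(-17) = 323*I*√7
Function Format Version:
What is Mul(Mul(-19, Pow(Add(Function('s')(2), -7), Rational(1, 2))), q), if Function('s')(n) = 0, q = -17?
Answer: Mul(323, I, Pow(7, Rational(1, 2))) ≈ Mul(854.58, I)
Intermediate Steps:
Mul(Mul(-19, Pow(Add(Function('s')(2), -7), Rational(1, 2))), q) = Mul(Mul(-19, Pow(Add(0, -7), Rational(1, 2))), -17) = Mul(Mul(-19, Pow(-7, Rational(1, 2))), -17) = Mul(Mul(-19, Mul(I, Pow(7, Rational(1, 2)))), -17) = Mul(Mul(-19, I, Pow(7, Rational(1, 2))), -17) = Mul(323, I, Pow(7, Rational(1, 2)))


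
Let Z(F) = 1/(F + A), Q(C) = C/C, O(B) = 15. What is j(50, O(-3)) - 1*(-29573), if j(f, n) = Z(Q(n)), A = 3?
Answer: 118293/4 ≈ 29573.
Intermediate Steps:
Q(C) = 1
Z(F) = 1/(3 + F) (Z(F) = 1/(F + 3) = 1/(3 + F))
j(f, n) = ¼ (j(f, n) = 1/(3 + 1) = 1/4 = ¼)
j(50, O(-3)) - 1*(-29573) = ¼ - 1*(-29573) = ¼ + 29573 = 118293/4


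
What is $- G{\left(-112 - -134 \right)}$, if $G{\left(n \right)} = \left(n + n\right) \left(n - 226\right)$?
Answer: $8976$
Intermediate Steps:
$G{\left(n \right)} = 2 n \left(-226 + n\right)$
$- G{\left(-112 - -134 \right)} = - 2 \left(-112 - -134\right) \left(-226 - -22\right) = - 2 \left(-112 + 134\right) \left(-226 + \left(-112 + 134\right)\right) = - 2 \cdot 22 \left(-226 + 22\right) = - 2 \cdot 22 \left(-204\right) = \left(-1\right) \left(-8976\right) = 8976$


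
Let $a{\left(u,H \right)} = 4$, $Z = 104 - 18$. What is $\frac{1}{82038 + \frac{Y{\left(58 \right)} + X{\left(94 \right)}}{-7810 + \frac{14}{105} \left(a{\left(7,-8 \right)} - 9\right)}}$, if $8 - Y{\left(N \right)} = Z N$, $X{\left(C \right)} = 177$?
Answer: $\frac{23432}{1922328825} \approx 1.2189 \cdot 10^{-5}$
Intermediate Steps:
$Z = 86$ ($Z = 104 - 18 = 86$)
$Y{\left(N \right)} = 8 - 86 N$
$\frac{1}{82038 + \frac{Y{\left(58 \right)} + X{\left(94 \right)}}{-7810 + \frac{14}{105} \left(a{\left(7,-8 \right)} - 9\right)}} = \frac{1}{82038 + \frac{\left(8 - 4988\right) + 177}{-7810 + \frac{14}{105} \left(4 - 9\right)}} = \frac{1}{82038 + \frac{\left(8 - 4988\right) + 177}{-7810 + 14 \cdot \frac{1}{105} \left(-5\right)}} = \frac{1}{82038 + \frac{-4980 + 177}{-7810 + \frac{2}{15} \left(-5\right)}} = \frac{1}{82038 - \frac{4803}{-7810 - \frac{2}{3}}} = \frac{1}{82038 - \frac{4803}{- \frac{23432}{3}}} = \frac{1}{82038 - - \frac{14409}{23432}} = \frac{1}{82038 + \frac{14409}{23432}} = \frac{1}{\frac{1922328825}{23432}} = \frac{23432}{1922328825}$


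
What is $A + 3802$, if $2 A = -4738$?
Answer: $1433$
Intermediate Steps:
$A = -2369$ ($A = \frac{1}{2} \left(-4738\right) = -2369$)
$A + 3802 = -2369 + 3802 = 1433$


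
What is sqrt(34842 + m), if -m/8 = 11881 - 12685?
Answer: 3*sqrt(4586) ≈ 203.16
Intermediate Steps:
m = 6432 (m = -8*(11881 - 12685) = -8*(-804) = 6432)
sqrt(34842 + m) = sqrt(34842 + 6432) = sqrt(41274) = 3*sqrt(4586)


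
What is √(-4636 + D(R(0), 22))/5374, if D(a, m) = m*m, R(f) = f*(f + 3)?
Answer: I*√1038/2687 ≈ 0.01199*I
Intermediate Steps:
R(f) = f*(3 + f)
D(a, m) = m²
√(-4636 + D(R(0), 22))/5374 = √(-4636 + 22²)/5374 = √(-4636 + 484)*(1/5374) = √(-4152)*(1/5374) = (2*I*√1038)*(1/5374) = I*√1038/2687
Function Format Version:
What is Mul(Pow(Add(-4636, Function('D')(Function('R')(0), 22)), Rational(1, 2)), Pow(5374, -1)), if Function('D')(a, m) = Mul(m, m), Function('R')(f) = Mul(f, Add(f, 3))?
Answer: Mul(Rational(1, 2687), I, Pow(1038, Rational(1, 2))) ≈ Mul(0.011990, I)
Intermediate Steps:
Function('R')(f) = Mul(f, Add(3, f))
Function('D')(a, m) = Pow(m, 2)
Mul(Pow(Add(-4636, Function('D')(Function('R')(0), 22)), Rational(1, 2)), Pow(5374, -1)) = Mul(Pow(Add(-4636, Pow(22, 2)), Rational(1, 2)), Pow(5374, -1)) = Mul(Pow(Add(-4636, 484), Rational(1, 2)), Rational(1, 5374)) = Mul(Pow(-4152, Rational(1, 2)), Rational(1, 5374)) = Mul(Mul(2, I, Pow(1038, Rational(1, 2))), Rational(1, 5374)) = Mul(Rational(1, 2687), I, Pow(1038, Rational(1, 2)))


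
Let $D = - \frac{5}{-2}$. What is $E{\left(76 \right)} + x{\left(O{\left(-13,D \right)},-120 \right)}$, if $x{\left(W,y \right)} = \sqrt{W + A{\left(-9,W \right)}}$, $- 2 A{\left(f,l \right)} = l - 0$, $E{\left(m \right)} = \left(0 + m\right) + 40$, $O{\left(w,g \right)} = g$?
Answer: $116 + \frac{\sqrt{5}}{2} \approx 117.12$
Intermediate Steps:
$D = \frac{5}{2}$ ($D = \left(-5\right) \left(- \frac{1}{2}\right) = \frac{5}{2} \approx 2.5$)
$E{\left(m \right)} = 40 + m$ ($E{\left(m \right)} = m + 40 = 40 + m$)
$A{\left(f,l \right)} = - \frac{l}{2}$ ($A{\left(f,l \right)} = - \frac{l - 0}{2} = - \frac{l + 0}{2} = - \frac{l}{2}$)
$x{\left(W,y \right)} = \frac{\sqrt{2} \sqrt{W}}{2}$ ($x{\left(W,y \right)} = \sqrt{W - \frac{W}{2}} = \sqrt{\frac{W}{2}} = \frac{\sqrt{2} \sqrt{W}}{2}$)
$E{\left(76 \right)} + x{\left(O{\left(-13,D \right)},-120 \right)} = \left(40 + 76\right) + \frac{\sqrt{2} \sqrt{\frac{5}{2}}}{2} = 116 + \frac{\sqrt{2} \frac{\sqrt{10}}{2}}{2} = 116 + \frac{\sqrt{5}}{2}$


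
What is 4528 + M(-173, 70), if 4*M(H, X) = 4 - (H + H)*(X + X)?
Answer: 16639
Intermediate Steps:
M(H, X) = 1 - H*X (M(H, X) = (4 - (H + H)*(X + X))/4 = (4 - 2*H*2*X)/4 = (4 - 4*H*X)/4 = 1 - H*X)
4528 + M(-173, 70) = 4528 + (1 - 1*(-173)*70) = 4528 + (1 + 12110) = 4528 + 12111 = 16639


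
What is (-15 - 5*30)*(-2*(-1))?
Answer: -330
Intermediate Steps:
(-15 - 5*30)*(-2*(-1)) = (-15 - 150)*2 = -165*2 = -330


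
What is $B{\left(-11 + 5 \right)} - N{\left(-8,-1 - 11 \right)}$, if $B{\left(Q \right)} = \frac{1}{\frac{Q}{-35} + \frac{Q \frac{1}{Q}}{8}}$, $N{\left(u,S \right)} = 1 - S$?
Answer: $- \frac{799}{83} \approx -9.6265$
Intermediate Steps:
$B{\left(Q \right)} = \frac{1}{\frac{1}{8} - \frac{Q}{35}}$ ($B{\left(Q \right)} = \frac{1}{Q \left(- \frac{1}{35}\right) + 1 \cdot \frac{1}{8}} = \frac{1}{- \frac{Q}{35} + \frac{1}{8}} = \frac{1}{\frac{1}{8} - \frac{Q}{35}}$)
$B{\left(-11 + 5 \right)} - N{\left(-8,-1 - 11 \right)} = - \frac{280}{-35 + 8 \left(-11 + 5\right)} - \left(1 - \left(-1 - 11\right)\right) = - \frac{280}{-35 + 8 \left(-6\right)} - \left(1 - -12\right) = - \frac{280}{-35 - 48} - \left(1 + 12\right) = - \frac{280}{-83} - 13 = \left(-280\right) \left(- \frac{1}{83}\right) - 13 = \frac{280}{83} - 13 = - \frac{799}{83}$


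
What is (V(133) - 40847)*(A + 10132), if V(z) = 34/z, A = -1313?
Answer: -47910249323/133 ≈ -3.6023e+8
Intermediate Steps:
(V(133) - 40847)*(A + 10132) = (34/133 - 40847)*(-1313 + 10132) = (34*(1/133) - 40847)*8819 = (34/133 - 40847)*8819 = -5432617/133*8819 = -47910249323/133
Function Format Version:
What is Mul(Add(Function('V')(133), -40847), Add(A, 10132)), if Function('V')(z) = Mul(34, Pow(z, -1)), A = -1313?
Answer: Rational(-47910249323, 133) ≈ -3.6023e+8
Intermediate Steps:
Mul(Add(Function('V')(133), -40847), Add(A, 10132)) = Mul(Add(Mul(34, Pow(133, -1)), -40847), Add(-1313, 10132)) = Mul(Add(Mul(34, Rational(1, 133)), -40847), 8819) = Mul(Add(Rational(34, 133), -40847), 8819) = Mul(Rational(-5432617, 133), 8819) = Rational(-47910249323, 133)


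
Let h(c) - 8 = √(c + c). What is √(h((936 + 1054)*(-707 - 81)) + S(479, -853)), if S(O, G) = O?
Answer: √(487 + 4*I*√196015) ≈ 34.086 + 25.978*I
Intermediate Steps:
h(c) = 8 + √2*√c (h(c) = 8 + √(c + c) = 8 + √(2*c) = 8 + √2*√c)
√(h((936 + 1054)*(-707 - 81)) + S(479, -853)) = √((8 + √2*√((936 + 1054)*(-707 - 81))) + 479) = √((8 + √2*√(1990*(-788))) + 479) = √((8 + √2*√(-1568120)) + 479) = √((8 + √2*(2*I*√392030)) + 479) = √((8 + 4*I*√196015) + 479) = √(487 + 4*I*√196015)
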